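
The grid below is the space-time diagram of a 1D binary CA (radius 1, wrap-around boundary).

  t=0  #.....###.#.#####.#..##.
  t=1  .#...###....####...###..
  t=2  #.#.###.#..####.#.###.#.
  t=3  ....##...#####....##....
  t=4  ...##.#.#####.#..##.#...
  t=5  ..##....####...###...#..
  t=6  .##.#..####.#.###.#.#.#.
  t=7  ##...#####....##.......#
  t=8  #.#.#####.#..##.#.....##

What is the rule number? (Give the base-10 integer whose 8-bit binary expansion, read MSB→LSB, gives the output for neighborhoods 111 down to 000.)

  ###|#  b7=1 t=0,i=7
  ##.|.  b6=0 t=0,i=8
  #.#|.  b5=0 t=0,i=9
  #..|#  b4=1 t=0,i=1
  .##|#  b3=1 t=0,i=6
  .#.|.  b2=0 t=0,i=0
  ..#|#  b1=1 t=0,i=5
  ...|.  b0=0 t=0,i=2
  bits 10011010 = 154

154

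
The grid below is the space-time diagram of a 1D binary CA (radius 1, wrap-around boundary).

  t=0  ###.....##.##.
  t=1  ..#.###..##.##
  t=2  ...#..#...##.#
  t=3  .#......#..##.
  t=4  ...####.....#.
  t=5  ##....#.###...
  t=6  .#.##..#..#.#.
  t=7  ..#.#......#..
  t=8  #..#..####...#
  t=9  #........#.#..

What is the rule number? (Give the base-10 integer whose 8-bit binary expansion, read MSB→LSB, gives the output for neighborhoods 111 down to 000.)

  ###|.  b7=0 t=0,i=1
  ##.|#  b6=1 t=0,i=2
  #.#|#  b5=1 t=0,i=10
  #..|.  b4=0 t=0,i=3
  .##|.  b3=0 t=0,i=0
  .#.|.  b2=0 t=1,i=2
  ..#|.  b1=0 t=0,i=7
  ...|#  b0=1 t=0,i=4
  bits 01100001 = 97

97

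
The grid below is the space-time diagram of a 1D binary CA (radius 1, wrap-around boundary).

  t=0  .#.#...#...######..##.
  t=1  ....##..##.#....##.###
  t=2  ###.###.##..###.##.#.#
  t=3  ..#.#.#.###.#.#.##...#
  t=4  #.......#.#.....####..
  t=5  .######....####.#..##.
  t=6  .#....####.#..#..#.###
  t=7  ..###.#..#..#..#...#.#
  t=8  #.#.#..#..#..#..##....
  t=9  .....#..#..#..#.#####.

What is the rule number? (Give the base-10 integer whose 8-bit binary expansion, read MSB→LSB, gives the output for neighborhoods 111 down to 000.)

  ### -> .   bit 7 = 0  t=0,i=12
  ##. -> #   bit 6 = 1  t=0,i=16
  #.# -> .   bit 5 = 0  t=0,i=2
  #.. -> #   bit 4 = 1  t=0,i=4
  .## -> #   bit 3 = 1  t=0,i=11
  .#. -> .   bit 2 = 0  t=0,i=1
  ..# -> .   bit 1 = 0  t=0,i=0
  ... -> #   bit 0 = 1  t=0,i=5
  bits 01011001 = 89

89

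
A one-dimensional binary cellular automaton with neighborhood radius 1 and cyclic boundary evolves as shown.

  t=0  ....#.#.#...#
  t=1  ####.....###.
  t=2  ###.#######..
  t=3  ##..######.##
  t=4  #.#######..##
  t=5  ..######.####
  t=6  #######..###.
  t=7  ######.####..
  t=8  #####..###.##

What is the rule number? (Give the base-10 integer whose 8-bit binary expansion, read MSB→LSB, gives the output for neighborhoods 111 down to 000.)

  ###|#  b7=1 t=1,i=1
  ##.|.  b6=0 t=1,i=3
  #.#|.  b5=0 t=0,i=5
  #..|#  b4=1 t=0,i=0
  .##|#  b3=1 t=1,i=0
  .#.|.  b2=0 t=0,i=4
  ..#|#  b1=1 t=0,i=3
  ...|#  b0=1 t=0,i=1
  bits 10011011 = 155

155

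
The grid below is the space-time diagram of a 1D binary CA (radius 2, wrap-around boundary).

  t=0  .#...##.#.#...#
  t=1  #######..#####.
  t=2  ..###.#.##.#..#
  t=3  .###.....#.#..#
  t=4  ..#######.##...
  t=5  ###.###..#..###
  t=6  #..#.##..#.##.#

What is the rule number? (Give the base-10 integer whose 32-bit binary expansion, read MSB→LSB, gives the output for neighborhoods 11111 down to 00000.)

2568709599

  nb #####: next=#  (t=1,i=2, bit31=1)
  nb ####.: next=.  (t=1,i=5, bit30=0)
  nb ###.#: next=.  (t=1,i=13, bit29=0)
  nb ###..: next=#  (t=1,i=6, bit28=1)
  nb ##.##: next=#  (t=1,i=14, bit27=1)
  nb ##.#.: next=.  (t=0,i=7, bit26=0)
  nb ##..#: next=.  (t=1,i=7, bit25=0)
  nb ##...: next=#  (t=3,i=4, bit24=1)
  nb #.###: next=.  (t=1,i=0, bit23=0)
  nb #.##.: next=.  (t=2,i=8, bit22=0)
  nb #.#.#: next=.  (t=0,i=8, bit21=0)
  nb #.#..: next=#  (t=0,i=1, bit20=1)
  nb #..##: next=#  (t=1,i=8, bit19=1)
  nb #..#.: next=.  (t=2,i=13, bit18=0)
  nb #...#: next=#  (t=0,i=3, bit17=1)
  nb #....: next=#  (t=3,i=5, bit16=1)
  nb .####: next=.  (t=1,i=1, bit15=0)
  nb .###.: next=#  (t=2,i=3, bit14=1)
  nb .##.#: next=#  (t=0,i=6, bit13=1)
  nb .##..: next=.  (t=4,i=11, bit12=0)
  nb .#.##: next=.  (t=2,i=7, bit11=0)
  nb .#.#.: next=#  (t=0,i=0, bit10=1)
  nb .#..#: next=.  (t=2,i=0, bit9=0)
  nb .#...: next=#  (t=0,i=2, bit8=1)
  nb ..###: next=#  (t=1,i=9, bit7=1)
  nb ..##.: next=#  (t=0,i=5, bit6=1)
  nb ..#.#: next=.  (t=0,i=14, bit5=0)
  nb ..#..: next=#  (t=2,i=14, bit4=1)
  nb ...##: next=#  (t=0,i=4, bit3=1)
  nb ...#.: next=#  (t=0,i=13, bit2=1)
  nb ....#: next=#  (t=3,i=7, bit1=1)
  nb .....: next=#  (t=3,i=6, bit0=1)
  bits 10011001000110110110010111011111 = 2568709599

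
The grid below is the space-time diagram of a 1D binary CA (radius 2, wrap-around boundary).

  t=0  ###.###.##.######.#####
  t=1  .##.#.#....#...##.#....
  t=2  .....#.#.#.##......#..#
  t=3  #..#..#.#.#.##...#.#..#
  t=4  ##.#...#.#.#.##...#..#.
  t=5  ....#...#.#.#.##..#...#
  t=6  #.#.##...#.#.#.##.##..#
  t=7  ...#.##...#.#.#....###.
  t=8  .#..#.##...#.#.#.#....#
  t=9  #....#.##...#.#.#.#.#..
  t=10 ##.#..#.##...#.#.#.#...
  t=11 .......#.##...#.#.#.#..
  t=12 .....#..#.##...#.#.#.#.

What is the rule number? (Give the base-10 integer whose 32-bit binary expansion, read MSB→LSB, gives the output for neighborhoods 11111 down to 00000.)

1669864722

  nb #####: next=.  (t=0,i=0, bit31=0)
  nb ####.: next=#  (t=0,i=1, bit30=1)
  nb ###.#: next=#  (t=0,i=2, bit29=1)
  nb ###..: next=.  (t=7,i=21, bit28=0)
  nb ##.##: next=.  (t=0,i=3, bit27=0)
  nb ##.#.: next=.  (t=1,i=3, bit26=0)
  nb ##..#: next=#  (t=3,i=1, bit25=1)
  nb ##...: next=#  (t=2,i=13, bit24=1)
  nb #.###: next=#  (t=0,i=4, bit23=1)
  nb #.##.: next=.  (t=0,i=8, bit22=0)
  nb #.#.#: next=.  (t=1,i=4, bit21=0)
  nb #.#..: next=.  (t=1,i=6, bit20=0)
  nb #..##: next=#  (t=3,i=21, bit19=1)
  nb #..#.: next=.  (t=2,i=21, bit18=0)
  nb #...#: next=.  (t=1,i=13, bit17=0)
  nb #....: next=.  (t=1,i=8, bit16=0)
  nb .####: next=.  (t=0,i=12, bit15=0)
  nb .###.: next=.  (t=0,i=5, bit14=0)
  nb .##.#: next=.  (t=0,i=9, bit13=0)
  nb .##..: next=#  (t=2,i=12, bit12=1)
  nb .#.##: next=#  (t=2,i=10, bit11=1)
  nb .#.#.: next=#  (t=1,i=5, bit10=1)
  nb .#..#: next=.  (t=2,i=20, bit9=0)
  nb .#...: next=#  (t=1,i=7, bit8=1)
  nb ..###: next=.  (t=7,i=19, bit7=0)
  nb ..##.: next=.  (t=1,i=1, bit6=0)
  nb ..#.#: next=.  (t=2,i=5, bit5=0)
  nb ..#..: next=#  (t=1,i=11, bit4=1)
  nb ...##: next=.  (t=1,i=0, bit3=0)
  nb ...#.: next=.  (t=1,i=10, bit2=0)
  nb ....#: next=#  (t=1,i=9, bit1=1)
  nb .....: next=.  (t=1,i=21, bit0=0)
  bits 01100011100010000001110100010010 = 1669864722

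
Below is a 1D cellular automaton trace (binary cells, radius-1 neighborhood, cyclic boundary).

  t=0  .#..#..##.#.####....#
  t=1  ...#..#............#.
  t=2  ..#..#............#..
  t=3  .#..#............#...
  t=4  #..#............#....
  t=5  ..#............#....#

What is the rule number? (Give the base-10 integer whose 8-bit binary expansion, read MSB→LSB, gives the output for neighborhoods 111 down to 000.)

  ###|.  b7=0 t=0,i=13
  ##.|.  b6=0 t=0,i=8
  #.#|.  b5=0 t=0,i=0
  #..|.  b4=0 t=0,i=2
  .##|.  b3=0 t=0,i=7
  .#.|.  b2=0 t=0,i=1
  ..#|#  b1=1 t=0,i=3
  ...|.  b0=0 t=0,i=17
  bits 00000010 = 2

2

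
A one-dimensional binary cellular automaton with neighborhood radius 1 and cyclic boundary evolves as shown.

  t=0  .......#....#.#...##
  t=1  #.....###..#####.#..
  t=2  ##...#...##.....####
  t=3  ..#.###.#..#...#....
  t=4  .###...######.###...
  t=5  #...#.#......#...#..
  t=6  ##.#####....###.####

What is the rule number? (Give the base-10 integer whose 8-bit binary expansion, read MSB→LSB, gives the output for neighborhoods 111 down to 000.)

54

  [7] ### => .  t=1,i=7
  [6] ##. => .  t=0,i=19
  [5] #.# => #  t=0,i=13
  [4] #.. => #  t=0,i=0
  [3] .## => .  t=0,i=18
  [2] .#. => #  t=0,i=7
  [1] ..# => #  t=0,i=6
  [0] ... => .  t=0,i=1
  bits 00110110 = 54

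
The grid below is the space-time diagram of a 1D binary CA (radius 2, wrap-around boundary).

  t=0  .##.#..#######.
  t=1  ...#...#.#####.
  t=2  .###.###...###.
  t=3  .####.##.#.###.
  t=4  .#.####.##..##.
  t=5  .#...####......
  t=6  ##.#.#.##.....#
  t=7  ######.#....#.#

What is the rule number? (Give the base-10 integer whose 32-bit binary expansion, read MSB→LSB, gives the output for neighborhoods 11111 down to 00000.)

  nb #####: next=#  (t=0,i=9, bit31=1)
  nb ####.: next=#  (t=0,i=12, bit30=1)
  nb ###.#: next=#  (t=2,i=3, bit29=1)
  nb ###..: next=#  (t=0,i=13, bit28=1)
  nb ##.##: next=#  (t=2,i=4, bit27=1)
  nb ##.#.: next=#  (t=0,i=3, bit26=1)
  nb ##..#: next=.  (t=0,i=14, bit25=0)
  nb ##...: next=.  (t=1,i=14, bit24=0)
  nb #.###: next=.  (t=1,i=9, bit23=0)
  nb #.##.: next=#  (t=3,i=6, bit22=1)
  nb #.#.#: next=#  (t=3,i=9, bit21=1)
  nb #.#..: next=.  (t=0,i=4, bit20=0)
  nb #..##: next=.  (t=0,i=0, bit19=0)
  nb #..#.: next=.  (t=4,i=0, bit18=0)
  nb #...#: next=#  (t=1,i=5, bit17=1)
  nb #....: next=.  (t=1,i=0, bit16=0)
  nb .####: next=.  (t=0,i=8, bit15=0)
  nb .###.: next=#  (t=2,i=2, bit14=1)
  nb .##.#: next=.  (t=0,i=2, bit13=0)
  nb .##..: next=.  (t=4,i=9, bit12=0)
  nb .#.##: next=.  (t=1,i=8, bit11=0)
  nb .#.#.: next=#  (t=6,i=4, bit10=1)
  nb .#..#: next=.  (t=0,i=5, bit9=0)
  nb .#...: next=.  (t=1,i=4, bit8=0)
  nb ..###: next=#  (t=0,i=7, bit7=1)
  nb ..##.: next=.  (t=0,i=1, bit6=0)
  nb ..#.#: next=#  (t=1,i=7, bit5=1)
  nb ..#..: next=#  (t=1,i=3, bit4=1)
  nb ...##: next=.  (t=2,i=10, bit3=0)
  nb ...#.: next=#  (t=1,i=2, bit2=1)
  nb ....#: next=#  (t=1,i=1, bit1=1)
  nb .....: next=.  (t=5,i=11, bit0=0)
  bits 11111100011000100100010010110110 = 4234298550

4234298550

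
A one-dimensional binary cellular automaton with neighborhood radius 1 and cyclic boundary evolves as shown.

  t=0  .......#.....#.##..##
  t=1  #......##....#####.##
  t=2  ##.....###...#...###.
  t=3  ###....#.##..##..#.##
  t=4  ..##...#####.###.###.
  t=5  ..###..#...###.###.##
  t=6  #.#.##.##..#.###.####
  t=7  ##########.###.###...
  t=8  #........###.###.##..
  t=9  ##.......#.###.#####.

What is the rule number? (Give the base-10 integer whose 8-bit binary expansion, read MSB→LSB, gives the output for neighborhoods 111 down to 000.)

  [7] ### => .  t=1,i=14
  [6] ##. => #  t=0,i=16
  [5] #.# => #  t=0,i=14
  [4] #.. => #  t=0,i=0
  [3] .## => #  t=0,i=15
  [2] .#. => #  t=0,i=7
  [1] ..# => .  t=0,i=6
  [0] ... => .  t=0,i=1
  bits 01111100 = 124

124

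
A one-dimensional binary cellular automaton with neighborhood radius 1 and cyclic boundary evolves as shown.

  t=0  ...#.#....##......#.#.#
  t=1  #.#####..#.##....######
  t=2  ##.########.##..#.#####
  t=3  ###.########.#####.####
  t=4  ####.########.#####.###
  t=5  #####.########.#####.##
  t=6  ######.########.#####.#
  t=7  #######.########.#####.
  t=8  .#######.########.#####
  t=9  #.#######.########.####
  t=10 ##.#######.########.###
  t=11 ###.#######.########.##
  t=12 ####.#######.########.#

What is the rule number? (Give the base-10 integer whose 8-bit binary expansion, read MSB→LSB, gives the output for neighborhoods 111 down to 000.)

246

  ###|#  b7=1 t=1,i=3
  ##.|#  b6=1 t=0,i=11
  #.#|#  b5=1 t=0,i=4
  #..|#  b4=1 t=0,i=0
  .##|.  b3=0 t=0,i=10
  .#.|#  b2=1 t=0,i=3
  ..#|#  b1=1 t=0,i=2
  ...|.  b0=0 t=0,i=1
  bits 11110110 = 246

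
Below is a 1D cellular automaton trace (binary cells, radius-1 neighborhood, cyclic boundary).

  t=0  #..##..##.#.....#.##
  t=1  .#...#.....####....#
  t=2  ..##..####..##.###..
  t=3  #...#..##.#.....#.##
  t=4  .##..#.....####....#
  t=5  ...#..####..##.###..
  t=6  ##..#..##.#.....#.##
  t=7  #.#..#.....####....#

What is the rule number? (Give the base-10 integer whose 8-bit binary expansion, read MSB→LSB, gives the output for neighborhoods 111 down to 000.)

145

  [7] ### => #  t=0,i=19
  [6] ##. => .  t=0,i=0
  [5] #.# => .  t=0,i=9
  [4] #.. => #  t=0,i=1
  [3] .## => .  t=0,i=3
  [2] .#. => .  t=0,i=10
  [1] ..# => .  t=0,i=2
  [0] ... => #  t=0,i=12
  bits 10010001 = 145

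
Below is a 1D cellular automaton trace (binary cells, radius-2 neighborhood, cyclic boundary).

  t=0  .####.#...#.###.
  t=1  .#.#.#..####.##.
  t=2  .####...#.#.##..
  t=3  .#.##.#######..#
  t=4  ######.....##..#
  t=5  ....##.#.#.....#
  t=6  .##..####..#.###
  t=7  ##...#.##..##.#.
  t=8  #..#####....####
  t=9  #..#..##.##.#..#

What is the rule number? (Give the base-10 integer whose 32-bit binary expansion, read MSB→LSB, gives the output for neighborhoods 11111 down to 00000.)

1550019766

  [31] ##### => .  t=3,i=8
  [30] ####. => #  t=0,i=3
  [29] ###.# => .  t=0,i=4
  [28] ###.. => #  t=0,i=14
  [27] ##.## => #  t=1,i=12
  [26] ##.#. => #  t=0,i=5
  [25] ##..# => .  t=0,i=15
  [24] ##... => .  t=2,i=5
  [23] #.### => .  t=0,i=12
  [22] #.##. => #  t=1,i=13
  [21] #.#.# => #  t=1,i=3
  [20] #.#.. => .  t=0,i=6
  [19] #..## => .  t=0,i=0
  [18] #..#. => .  t=1,i=0
  [17] #...# => #  t=0,i=8
  [16] #.... => #  t=4,i=7
  [15] .#### => .  t=0,i=2
  [14] .###. => #  t=0,i=13
  [13] .##.# => #  t=3,i=4
  [12] .##.. => .  t=1,i=14
  [11] .#.## => #  t=0,i=11
  [10] .#.#. => #  t=1,i=2
  [9] .#..# => .  t=1,i=6
  [8] .#... => .  t=0,i=7
  [7] ..### => #  t=0,i=1
  [6] ..##. => .  t=4,i=11
  [5] ..#.# => #  t=0,i=10
  [4] ..#.. => #  t=5,i=15
  [3] ...## => .  t=2,i=0
  [2] ...#. => #  t=0,i=9
  [1] ....# => #  t=4,i=9
  [0] ..... => .  t=4,i=8
  bits 01011100011000110110110010110110 = 1550019766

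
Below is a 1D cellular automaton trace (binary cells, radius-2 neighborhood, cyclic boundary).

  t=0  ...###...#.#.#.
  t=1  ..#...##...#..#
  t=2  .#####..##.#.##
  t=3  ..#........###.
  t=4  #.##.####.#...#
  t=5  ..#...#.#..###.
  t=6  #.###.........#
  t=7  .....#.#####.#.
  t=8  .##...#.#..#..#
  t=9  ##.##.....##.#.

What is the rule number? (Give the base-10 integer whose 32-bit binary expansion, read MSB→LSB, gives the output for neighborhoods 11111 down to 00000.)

  #####|.  b31=0 t=2,i=3
  ####.|.  b30=0 t=2,i=4
  ###.#|#  b29=1 t=4,i=8
  ###..|.  b28=0 t=0,i=5
  ##.##|.  b27=0 t=2,i=0
  ##.#.|.  b26=0 t=2,i=10
  ##..#|.  b25=0 t=2,i=6
  ##...|#  b24=1 t=0,i=6
  #.###|.  b23=0 t=2,i=1
  #.##.|#  b22=1 t=2,i=13
  #.#.#|#  b21=1 t=0,i=11
  #.#..|.  b20=0 t=0,i=13
  #..##|.  b19=0 t=2,i=7
  #..#.|#  b18=1 t=1,i=1
  #...#|#  b17=1 t=0,i=7
  #....|.  b16=0 t=0,i=0
  .####|#  b15=1 t=2,i=2
  .###.|.  b14=0 t=0,i=4
  .##.#|.  b13=0 t=2,i=9
  .##..|.  b12=0 t=1,i=7
  .#.##|#  b11=1 t=2,i=12
  .#.#.|.  b10=0 t=0,i=10
  .#..#|.  b9=0 t=1,i=0
  .#...|#  b8=1 t=0,i=14
  ..###|.  b7=0 t=0,i=3
  ..##.|.  b6=0 t=1,i=6
  ..#.#|.  b5=0 t=0,i=9
  ..#..|#  b4=1 t=1,i=2
  ...##|#  b3=1 t=0,i=2
  ...#.|.  b2=0 t=0,i=8
  ....#|.  b1=0 t=0,i=1
  .....|#  b0=1 t=3,i=5
  bits 00100001011001101000100100011001 = 560367897

560367897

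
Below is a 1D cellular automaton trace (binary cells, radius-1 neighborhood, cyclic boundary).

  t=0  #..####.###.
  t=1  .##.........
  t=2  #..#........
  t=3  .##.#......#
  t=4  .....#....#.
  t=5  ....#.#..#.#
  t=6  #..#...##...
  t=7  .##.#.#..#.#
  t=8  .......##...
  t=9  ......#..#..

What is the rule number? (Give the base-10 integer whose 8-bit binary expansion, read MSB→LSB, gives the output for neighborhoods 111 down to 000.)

18

  nb ###: next=.  (t=0,i=4, bit7=0)
  nb ##.: next=.  (t=0,i=6, bit6=0)
  nb #.#: next=.  (t=0,i=7, bit5=0)
  nb #..: next=#  (t=0,i=1, bit4=1)
  nb .##: next=.  (t=0,i=3, bit3=0)
  nb .#.: next=.  (t=0,i=0, bit2=0)
  nb ..#: next=#  (t=0,i=2, bit1=1)
  nb ...: next=.  (t=1,i=4, bit0=0)
  bits 00010010 = 18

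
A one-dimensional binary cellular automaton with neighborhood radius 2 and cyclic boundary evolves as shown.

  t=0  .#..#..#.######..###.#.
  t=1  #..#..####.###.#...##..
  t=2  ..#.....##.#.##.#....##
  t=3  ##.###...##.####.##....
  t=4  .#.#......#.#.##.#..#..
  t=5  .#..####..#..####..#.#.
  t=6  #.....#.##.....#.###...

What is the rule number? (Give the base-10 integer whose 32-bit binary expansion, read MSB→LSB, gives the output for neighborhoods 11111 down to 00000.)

3871680801

  [31] ##### => #  t=0,i=11
  [30] ####. => #  t=0,i=13
  [29] ###.# => #  t=0,i=19
  [28] ###.. => .  t=0,i=14
  [27] ##.## => .  t=1,i=10
  [26] ##.#. => #  t=0,i=20
  [25] ##..# => #  t=0,i=15
  [24] ##... => .  t=3,i=6
  [23] #.### => #  t=0,i=9
  [22] #.##. => #  t=2,i=13
  [21] #.#.# => .  t=2,i=11
  [20] #.#.. => .  t=0,i=21
  [19] #..## => .  t=0,i=16
  [18] #..#. => #  t=0,i=0
  [17] #...# => .  t=1,i=17
  [16] #.... => #  t=2,i=4
  [15] .#### => .  t=0,i=10
  [14] .###. => .  t=0,i=18
  [13] .##.# => #  t=2,i=9
  [12] .##.. => .  t=1,i=20
  [11] .#.## => #  t=0,i=8
  [10] .#.#. => .  t=4,i=2
  [9] .#..# => .  t=0,i=2
  [8] .#... => #  t=1,i=16
  [7] ..### => .  t=0,i=17
  [6] ..##. => .  t=1,i=19
  [5] ..#.# => #  t=0,i=7
  [4] ..#.. => .  t=0,i=1
  [3] ...## => .  t=1,i=18
  [2] ...#. => .  t=4,i=0
  [1] ....# => .  t=2,i=6
  [0] ..... => #  t=2,i=5
  bits 11100110110001010010100100100001 = 3871680801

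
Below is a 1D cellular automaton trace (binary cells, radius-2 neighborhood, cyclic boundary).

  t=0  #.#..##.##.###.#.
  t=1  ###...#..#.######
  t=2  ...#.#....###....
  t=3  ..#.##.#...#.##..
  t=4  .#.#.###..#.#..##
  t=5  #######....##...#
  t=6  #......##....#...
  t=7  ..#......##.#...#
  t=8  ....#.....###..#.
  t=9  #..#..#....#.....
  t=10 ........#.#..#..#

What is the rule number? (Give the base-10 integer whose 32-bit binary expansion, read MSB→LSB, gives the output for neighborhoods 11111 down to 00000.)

  ##### -> .   bit 31 = 0  t=1,i=0
  ####. -> .   bit 30 = 0  t=1,i=1
  ###.# -> #   bit 29 = 1  t=0,i=13
  ###.. -> .   bit 28 = 0  t=1,i=2
  ##.## -> .   bit 27 = 0  t=0,i=7
  ##.#. -> #   bit 26 = 1  t=0,i=14
  ##..# -> .   bit 25 = 0  t=4,i=8
  ##... -> #   bit 24 = 1  t=1,i=3
  #.### -> #   bit 23 = 1  t=0,i=11
  #.##. -> .   bit 22 = 0  t=0,i=8
  #.#.# -> #   bit 21 = 1  t=0,i=0
  #.#.. -> #   bit 20 = 1  t=0,i=2
  #..## -> .   bit 19 = 0  t=0,i=4
  #..#. -> .   bit 18 = 0  t=1,i=8
  #...# -> .   bit 17 = 0  t=1,i=4
  #.... -> #   bit 16 = 1  t=2,i=7
  .#### -> #   bit 15 = 1  t=1,i=12
  .###. -> #   bit 14 = 1  t=0,i=12
  .##.# -> #   bit 13 = 1  t=0,i=6
  .##.. -> .   bit 12 = 0  t=3,i=14
  .#.## -> #   bit 11 = 1  t=1,i=10
  .#.#. -> #   bit 10 = 1  t=0,i=1
  .#..# -> .   bit 9 = 0  t=0,i=3
  .#... -> .   bit 8 = 0  t=2,i=6
  ..### -> .   bit 7 = 0  t=2,i=10
  ..##. -> .   bit 6 = 0  t=0,i=5
  ..#.# -> .   bit 5 = 0  t=1,i=9
  ..#.. -> .   bit 4 = 0  t=1,i=6
  ...## -> .   bit 3 = 0  t=2,i=9
  ...#. -> #   bit 2 = 1  t=1,i=5
  ....# -> .   bit 1 = 0  t=2,i=1
  ..... -> .   bit 0 = 0  t=2,i=0
  bits 00100101101100011110110000000100 = 632417284

632417284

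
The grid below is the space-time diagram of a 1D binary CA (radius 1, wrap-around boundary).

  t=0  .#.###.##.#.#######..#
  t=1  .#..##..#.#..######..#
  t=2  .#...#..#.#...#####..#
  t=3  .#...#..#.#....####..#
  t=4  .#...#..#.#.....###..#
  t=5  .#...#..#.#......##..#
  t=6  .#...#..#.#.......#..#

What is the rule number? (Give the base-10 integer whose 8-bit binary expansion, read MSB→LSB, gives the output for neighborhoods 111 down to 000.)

  ###|#  b7=1 t=0,i=4
  ##.|#  b6=1 t=0,i=5
  #.#|.  b5=0 t=0,i=0
  #..|.  b4=0 t=0,i=19
  .##|.  b3=0 t=0,i=3
  .#.|#  b2=1 t=0,i=1
  ..#|.  b1=0 t=0,i=20
  ...|.  b0=0 t=2,i=3
  bits 11000100 = 196

196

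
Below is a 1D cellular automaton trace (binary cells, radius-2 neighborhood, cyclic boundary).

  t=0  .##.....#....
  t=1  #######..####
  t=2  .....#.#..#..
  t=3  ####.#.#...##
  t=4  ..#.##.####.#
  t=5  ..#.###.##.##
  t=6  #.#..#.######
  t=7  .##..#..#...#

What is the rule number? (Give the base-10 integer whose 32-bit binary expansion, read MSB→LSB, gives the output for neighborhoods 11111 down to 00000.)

  [31] ##### => .  t=1,i=0
  [30] ####. => #  t=1,i=5
  [29] ###.# => .  t=3,i=3
  [28] ###.. => .  t=1,i=6
  [27] ##.## => #  t=4,i=6
  [26] ##.#. => #  t=3,i=4
  [25] ##..# => #  t=1,i=7
  [24] ##... => #  t=0,i=3
  [23] #.### => .  t=4,i=7
  [22] #.##. => #  t=4,i=4
  [21] #.#.# => #  t=3,i=5
  [20] #.#.. => #  t=2,i=7
  [19] #..## => .  t=1,i=8
  [18] #..#. => .  t=2,i=9
  [17] #...# => #  t=3,i=9
  [16] #.... => #  t=0,i=4
  [15] .#### => #  t=1,i=10
  [14] .###. => #  t=5,i=5
  [13] .##.# => #  t=4,i=5
  [12] .##.. => #  t=0,i=2
  [11] .#.## => .  t=4,i=3
  [10] .#.#. => .  t=2,i=6
  [9] .#..# => .  t=2,i=8
  [8] .#... => #  t=0,i=9
  [7] ..### => .  t=1,i=9
  [6] ..##. => #  t=0,i=1
  [5] ..#.# => #  t=2,i=5
  [4] ..#.. => .  t=0,i=8
  [3] ...## => #  t=0,i=0
  [2] ...#. => .  t=0,i=7
  [1] ....# => #  t=0,i=6
  [0] ..... => #  t=0,i=5
  bits 01001111011100111111000101101011 = 1332998507

1332998507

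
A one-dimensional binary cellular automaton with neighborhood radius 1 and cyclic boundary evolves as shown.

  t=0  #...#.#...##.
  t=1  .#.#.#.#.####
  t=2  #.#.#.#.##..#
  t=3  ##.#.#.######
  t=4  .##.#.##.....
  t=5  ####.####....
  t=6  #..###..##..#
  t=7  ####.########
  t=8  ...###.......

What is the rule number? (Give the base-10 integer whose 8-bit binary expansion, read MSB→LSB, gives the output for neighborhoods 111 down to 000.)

122

  ###|.  b7=0 t=1,i=10
  ##.|#  b6=1 t=0,i=11
  #.#|#  b5=1 t=0,i=5
  #..|#  b4=1 t=0,i=1
  .##|#  b3=1 t=0,i=10
  .#.|.  b2=0 t=0,i=0
  ..#|#  b1=1 t=0,i=3
  ...|.  b0=0 t=0,i=2
  bits 01111010 = 122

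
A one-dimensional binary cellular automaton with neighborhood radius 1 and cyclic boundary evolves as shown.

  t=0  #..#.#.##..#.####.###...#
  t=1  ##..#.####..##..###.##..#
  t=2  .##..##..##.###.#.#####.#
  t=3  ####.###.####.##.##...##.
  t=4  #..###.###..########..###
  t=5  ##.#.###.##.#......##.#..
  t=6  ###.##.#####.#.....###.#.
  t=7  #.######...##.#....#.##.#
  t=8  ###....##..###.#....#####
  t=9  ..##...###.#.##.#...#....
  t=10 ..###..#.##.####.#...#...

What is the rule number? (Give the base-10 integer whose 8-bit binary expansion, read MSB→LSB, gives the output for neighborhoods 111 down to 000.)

120

  nb ###: next=.  (t=0,i=14, bit7=0)
  nb ##.: next=#  (t=0,i=0, bit6=1)
  nb #.#: next=#  (t=0,i=4, bit5=1)
  nb #..: next=#  (t=0,i=1, bit4=1)
  nb .##: next=#  (t=0,i=7, bit3=1)
  nb .#.: next=.  (t=0,i=3, bit2=0)
  nb ..#: next=.  (t=0,i=2, bit1=0)
  nb ...: next=.  (t=0,i=22, bit0=0)
  bits 01111000 = 120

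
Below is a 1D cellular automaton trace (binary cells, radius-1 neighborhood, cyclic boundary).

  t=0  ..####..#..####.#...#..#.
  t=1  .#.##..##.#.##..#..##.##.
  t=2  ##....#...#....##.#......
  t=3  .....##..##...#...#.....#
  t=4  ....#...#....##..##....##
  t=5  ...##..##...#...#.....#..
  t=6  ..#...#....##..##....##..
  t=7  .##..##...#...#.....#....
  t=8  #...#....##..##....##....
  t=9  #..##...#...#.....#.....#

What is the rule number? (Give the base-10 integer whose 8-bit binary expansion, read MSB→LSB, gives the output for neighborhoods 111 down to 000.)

  [7] ### => #  t=0,i=3
  [6] ##. => .  t=0,i=5
  [5] #.# => .  t=0,i=15
  [4] #.. => .  t=0,i=6
  [3] .## => .  t=0,i=2
  [2] .#. => #  t=0,i=8
  [1] ..# => #  t=0,i=1
  [0] ... => .  t=0,i=0
  bits 10000110 = 134

134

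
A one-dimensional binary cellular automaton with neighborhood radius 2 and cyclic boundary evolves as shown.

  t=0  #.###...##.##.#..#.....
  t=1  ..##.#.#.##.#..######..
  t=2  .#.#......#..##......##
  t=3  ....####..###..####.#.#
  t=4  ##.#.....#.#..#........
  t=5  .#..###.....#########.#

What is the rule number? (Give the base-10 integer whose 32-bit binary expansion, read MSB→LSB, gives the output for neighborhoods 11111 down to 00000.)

160260889

  ##### -> .   bit 31 = 0  t=1,i=17
  ####. -> .   bit 30 = 0  t=1,i=19
  ###.# -> .   bit 29 = 0  t=3,i=18
  ###.. -> .   bit 28 = 0  t=0,i=4
  ##.## -> #   bit 27 = 1  t=0,i=10
  ##.#. -> .   bit 26 = 0  t=0,i=13
  ##..# -> .   bit 25 = 0  t=3,i=8
  ##... -> #   bit 24 = 1  t=0,i=5
  #.### -> #   bit 23 = 1  t=0,i=2
  #.##. -> .   bit 22 = 0  t=0,i=11
  #.#.# -> .   bit 21 = 0  t=1,i=5
  #.#.. -> .   bit 20 = 0  t=0,i=14
  #..## -> #   bit 19 = 1  t=1,i=14
  #..#. -> #   bit 18 = 1  t=0,i=16
  #...# -> .   bit 17 = 0  t=0,i=6
  #.... -> #   bit 16 = 1  t=0,i=19
  .#### -> .   bit 15 = 0  t=1,i=16
  .###. -> #   bit 14 = 1  t=0,i=3
  .##.# -> #   bit 13 = 1  t=0,i=9
  .##.. -> .   bit 12 = 0  t=2,i=14
  .#.## -> .   bit 11 = 0  t=0,i=1
  .#.#. -> .   bit 10 = 0  t=1,i=6
  .#..# -> #   bit 9 = 1  t=0,i=15
  .#... -> #   bit 8 = 1  t=0,i=18
  ..### -> .   bit 7 = 0  t=1,i=15
  ..##. -> .   bit 6 = 0  t=0,i=8
  ..#.# -> .   bit 5 = 0  t=0,i=0
  ..#.. -> #   bit 4 = 1  t=0,i=17
  ...## -> #   bit 3 = 1  t=0,i=7
  ...#. -> .   bit 2 = 0  t=0,i=22
  ....# -> .   bit 1 = 0  t=0,i=21
  ..... -> #   bit 0 = 1  t=0,i=20
  bits 00001001100011010110001100011001 = 160260889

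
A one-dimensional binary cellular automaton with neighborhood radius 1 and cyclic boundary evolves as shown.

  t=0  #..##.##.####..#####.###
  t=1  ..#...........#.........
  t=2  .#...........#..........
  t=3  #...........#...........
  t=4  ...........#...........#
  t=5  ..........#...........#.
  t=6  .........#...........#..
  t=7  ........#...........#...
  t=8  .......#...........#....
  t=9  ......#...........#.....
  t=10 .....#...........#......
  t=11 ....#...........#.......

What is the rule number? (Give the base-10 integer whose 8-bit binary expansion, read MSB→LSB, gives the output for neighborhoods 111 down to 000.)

2

  ### -> .   bit 7 = 0  t=0,i=10
  ##. -> .   bit 6 = 0  t=0,i=0
  #.# -> .   bit 5 = 0  t=0,i=5
  #.. -> .   bit 4 = 0  t=0,i=1
  .## -> .   bit 3 = 0  t=0,i=3
  .#. -> .   bit 2 = 0  t=1,i=2
  ..# -> #   bit 1 = 1  t=0,i=2
  ... -> .   bit 0 = 0  t=1,i=0
  bits 00000010 = 2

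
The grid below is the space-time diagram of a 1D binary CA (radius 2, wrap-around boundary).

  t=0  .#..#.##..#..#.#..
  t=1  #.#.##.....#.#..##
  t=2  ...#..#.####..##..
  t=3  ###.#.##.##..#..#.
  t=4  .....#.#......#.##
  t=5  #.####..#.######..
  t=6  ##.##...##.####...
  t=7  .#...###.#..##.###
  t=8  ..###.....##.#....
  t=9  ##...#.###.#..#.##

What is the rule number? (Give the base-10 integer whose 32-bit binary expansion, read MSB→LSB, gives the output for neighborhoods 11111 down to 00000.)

  ##### -> #   bit 31 = 1  t=5,i=12
  ####. -> #   bit 30 = 1  t=2,i=10
  ###.# -> .   bit 29 = 0  t=1,i=0
  ###.. -> .   bit 28 = 0  t=2,i=11
  ##.## -> .   bit 27 = 0  t=3,i=8
  ##.#. -> .   bit 26 = 0  t=1,i=1
  ##..# -> .   bit 25 = 0  t=0,i=8
  ##... -> #   bit 24 = 1  t=1,i=6
  #.### -> .   bit 23 = 0  t=2,i=8
  #.##. -> .   bit 22 = 0  t=0,i=6
  #.#.# -> .   bit 21 = 0  t=1,i=2
  #.#.. -> .   bit 20 = 0  t=0,i=15
  #..## -> #   bit 19 = 1  t=1,i=15
  #..#. -> .   bit 18 = 0  t=0,i=3
  #...# -> #   bit 17 = 1  t=0,i=17
  #.... -> .   bit 16 = 0  t=1,i=7
  .#### -> #   bit 15 = 1  t=2,i=9
  .###. -> .   bit 14 = 0  t=1,i=17
  .##.# -> #   bit 13 = 1  t=3,i=7
  .##.. -> .   bit 12 = 0  t=0,i=7
  .#.## -> #   bit 11 = 1  t=0,i=5
  .#.#. -> .   bit 10 = 0  t=0,i=14
  .#..# -> #   bit 9 = 1  t=0,i=2
  .#... -> #   bit 8 = 1  t=0,i=16
  ..### -> .   bit 7 = 0  t=1,i=16
  ..##. -> .   bit 6 = 0  t=2,i=14
  ..#.# -> #   bit 5 = 1  t=0,i=4
  ..#.. -> .   bit 4 = 0  t=0,i=1
  ...## -> #   bit 3 = 1  t=6,i=7
  ...#. -> #   bit 2 = 1  t=0,i=0
  ....# -> #   bit 1 = 1  t=1,i=9
  ..... -> #   bit 0 = 1  t=1,i=8
  bits 11000001000010101010101100101111 = 3238701871

3238701871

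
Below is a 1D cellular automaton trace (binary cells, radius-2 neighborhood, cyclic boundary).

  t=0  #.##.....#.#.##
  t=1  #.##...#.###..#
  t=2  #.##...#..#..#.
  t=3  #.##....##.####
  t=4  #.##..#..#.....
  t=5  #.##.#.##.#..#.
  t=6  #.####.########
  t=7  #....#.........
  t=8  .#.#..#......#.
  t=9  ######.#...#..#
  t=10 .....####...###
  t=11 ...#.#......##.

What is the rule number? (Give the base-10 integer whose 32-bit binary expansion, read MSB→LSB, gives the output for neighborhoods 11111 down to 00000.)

612136866

  [31] ##### => .  t=3,i=13
  [30] ####. => .  t=3,i=14
  [29] ###.# => #  t=0,i=0
  [28] ###.. => .  t=1,i=11
  [27] ##.## => .  t=0,i=1
  [26] ##.#. => #  t=5,i=4
  [25] ##..# => .  t=1,i=12
  [24] ##... => .  t=0,i=4
  [23] #.### => .  t=0,i=13
  [22] #.##. => #  t=0,i=2
  [21] #.#.# => #  t=0,i=11
  [20] #.#.. => #  t=5,i=10
  [19] #..## => #  t=1,i=13
  [18] #..#. => #  t=2,i=9
  [17] #...# => .  t=1,i=5
  [16] #.... => .  t=0,i=5
  [15] .#### => .  t=3,i=12
  [14] .###. => #  t=0,i=14
  [13] .##.# => #  t=1,i=0
  [12] .##.. => #  t=0,i=3
  [11] .#.## => .  t=0,i=12
  [10] .#.#. => #  t=0,i=10
  [9] .#..# => #  t=2,i=8
  [8] .#... => #  t=4,i=10
  [7] ..### => #  t=9,i=14
  [6] ..##. => .  t=1,i=14
  [5] ..#.# => #  t=0,i=9
  [4] ..#.. => .  t=2,i=7
  [3] ...## => .  t=3,i=7
  [2] ...#. => .  t=0,i=8
  [1] ....# => #  t=0,i=7
  [0] ..... => .  t=0,i=6
  bits 00100100011111000111011110100010 = 612136866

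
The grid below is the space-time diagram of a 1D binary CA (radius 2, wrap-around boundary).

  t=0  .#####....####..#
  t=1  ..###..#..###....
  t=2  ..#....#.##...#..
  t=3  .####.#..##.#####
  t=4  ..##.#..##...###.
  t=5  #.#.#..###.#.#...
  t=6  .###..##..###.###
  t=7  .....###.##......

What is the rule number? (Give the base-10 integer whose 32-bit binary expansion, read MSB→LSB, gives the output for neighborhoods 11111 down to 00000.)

  #####|#  b31=1 t=0,i=3
  ####.|#  b30=1 t=0,i=4
  ###.#|.  b29=0 t=3,i=4
  ###..|.  b28=0 t=0,i=5
  ##.##|.  b27=0 t=3,i=0
  ##.#.|#  b26=1 t=3,i=5
  ##..#|.  b25=0 t=0,i=14
  ##...|.  b24=0 t=0,i=6
  #.###|.  b23=0 t=0,i=1
  #.##.|#  b22=1 t=2,i=9
  #.#.#|#  b21=1 t=5,i=2
  #.#..|.  b20=0 t=3,i=6
  #..##|#  b19=1 t=1,i=9
  #..#.|.  b18=0 t=0,i=15
  #...#|#  b17=1 t=2,i=12
  #....|#  b16=1 t=0,i=7
  .####|#  b15=1 t=0,i=2
  .###.|.  b14=0 t=1,i=3
  .##.#|.  b13=0 t=3,i=10
  .##..|#  b12=1 t=2,i=10
  .#.##|.  b11=0 t=0,i=0
  .#.#.|#  b10=1 t=5,i=1
  .#..#|.  b9=0 t=1,i=8
  .#...|#  b8=1 t=2,i=3
  ..###|#  b7=1 t=0,i=10
  ..##.|#  b6=1 t=3,i=9
  ..#.#|.  b5=0 t=0,i=16
  ..#..|#  b4=1 t=1,i=7
  ...##|.  b3=0 t=0,i=9
  ...#.|#  b2=1 t=2,i=1
  ....#|.  b1=0 t=0,i=8
  .....|.  b0=0 t=1,i=15
  bits 11000100011010111001010111010100 = 3295385044

3295385044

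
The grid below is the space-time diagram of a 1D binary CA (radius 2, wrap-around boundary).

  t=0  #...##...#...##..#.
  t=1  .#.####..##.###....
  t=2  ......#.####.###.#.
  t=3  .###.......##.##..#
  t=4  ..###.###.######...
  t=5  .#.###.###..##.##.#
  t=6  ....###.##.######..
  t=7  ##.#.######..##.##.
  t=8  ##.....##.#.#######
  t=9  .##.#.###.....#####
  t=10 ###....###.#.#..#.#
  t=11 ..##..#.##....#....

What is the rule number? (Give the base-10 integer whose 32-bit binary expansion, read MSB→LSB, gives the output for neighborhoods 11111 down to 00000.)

  nb #####: next=#  (t=4,i=12, bit31=1)
  nb ####.: next=.  (t=1,i=5, bit30=0)
  nb ###.#: next=#  (t=2,i=11, bit29=1)
  nb ###..: next=#  (t=1,i=6, bit28=1)
  nb ##.##: next=#  (t=1,i=11, bit27=1)
  nb ##.#.: next=.  (t=2,i=16, bit26=0)
  nb ##..#: next=.  (t=0,i=15, bit25=0)
  nb ##...: next=#  (t=0,i=6, bit24=1)
  nb #.###: next=.  (t=1,i=3, bit23=0)
  nb #.##.: next=#  (t=3,i=14, bit22=1)
  nb #.#.#: next=.  (t=5,i=1, bit21=0)
  nb #.#..: next=.  (t=0,i=0, bit20=0)
  nb #..##: next=#  (t=1,i=8, bit19=1)
  nb #..#.: next=.  (t=0,i=16, bit18=0)
  nb #...#: next=.  (t=0,i=2, bit17=0)
  nb #....: next=.  (t=1,i=16, bit16=0)
  nb .####: next=.  (t=1,i=4, bit15=0)
  nb .###.: next=#  (t=1,i=13, bit14=1)
  nb .##.#: next=#  (t=1,i=10, bit13=1)
  nb .##..: next=#  (t=0,i=5, bit12=1)
  nb .#.##: next=.  (t=1,i=2, bit11=0)
  nb .#.#.: next=.  (t=0,i=18, bit10=0)
  nb .#..#: next=#  (t=10,i=14, bit9=1)
  nb .#...: next=#  (t=0,i=1, bit8=1)
  nb ..###: next=.  (t=4,i=2, bit7=0)
  nb ..##.: next=#  (t=0,i=4, bit6=1)
  nb ..#.#: next=.  (t=0,i=17, bit5=0)
  nb ..#..: next=#  (t=0,i=9, bit4=1)
  nb ...##: next=#  (t=0,i=3, bit3=1)
  nb ...#.: next=.  (t=0,i=8, bit2=0)
  nb ....#: next=.  (t=1,i=18, bit1=0)
  nb .....: next=#  (t=1,i=17, bit0=1)
  bits 10111001010010000111001101011001 = 3108533081

3108533081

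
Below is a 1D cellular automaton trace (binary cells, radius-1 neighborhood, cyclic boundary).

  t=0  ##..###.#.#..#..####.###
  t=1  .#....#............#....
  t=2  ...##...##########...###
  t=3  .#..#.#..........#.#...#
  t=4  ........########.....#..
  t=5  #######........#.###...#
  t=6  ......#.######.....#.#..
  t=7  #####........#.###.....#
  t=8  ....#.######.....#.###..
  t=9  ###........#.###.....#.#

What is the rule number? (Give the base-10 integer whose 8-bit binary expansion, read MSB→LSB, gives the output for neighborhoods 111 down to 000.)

  ###|.  b7=0 t=0,i=0
  ##.|#  b6=1 t=0,i=1
  #.#|.  b5=0 t=0,i=7
  #..|.  b4=0 t=0,i=2
  .##|.  b3=0 t=0,i=4
  .#.|.  b2=0 t=0,i=8
  ..#|.  b1=0 t=0,i=3
  ...|#  b0=1 t=1,i=3
  bits 01000001 = 65

65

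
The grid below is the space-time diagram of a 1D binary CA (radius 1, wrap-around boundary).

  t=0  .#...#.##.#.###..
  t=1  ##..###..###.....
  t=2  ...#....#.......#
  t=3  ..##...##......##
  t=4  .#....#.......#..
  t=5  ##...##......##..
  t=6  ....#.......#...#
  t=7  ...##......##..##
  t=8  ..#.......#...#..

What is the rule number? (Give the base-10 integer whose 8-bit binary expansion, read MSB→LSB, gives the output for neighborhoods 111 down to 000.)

38

  ### -> .   bit 7 = 0  t=0,i=13
  ##. -> .   bit 6 = 0  t=0,i=8
  #.# -> #   bit 5 = 1  t=0,i=6
  #.. -> .   bit 4 = 0  t=0,i=2
  .## -> .   bit 3 = 0  t=0,i=7
  .#. -> #   bit 2 = 1  t=0,i=1
  ..# -> #   bit 1 = 1  t=0,i=0
  ... -> .   bit 0 = 0  t=0,i=3
  bits 00100110 = 38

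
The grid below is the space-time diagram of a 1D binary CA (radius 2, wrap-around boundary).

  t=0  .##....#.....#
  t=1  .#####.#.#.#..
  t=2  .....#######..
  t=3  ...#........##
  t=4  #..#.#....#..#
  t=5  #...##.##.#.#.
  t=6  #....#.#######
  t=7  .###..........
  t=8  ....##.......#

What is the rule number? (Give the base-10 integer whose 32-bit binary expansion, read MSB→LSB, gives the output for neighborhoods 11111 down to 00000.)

628700178

  nb #####: next=.  (t=1,i=3, bit31=0)
  nb ####.: next=.  (t=1,i=4, bit30=0)
  nb ###.#: next=#  (t=1,i=5, bit29=1)
  nb ###..: next=.  (t=2,i=11, bit28=0)
  nb ##.##: next=.  (t=5,i=6, bit27=0)
  nb ##.#.: next=#  (t=1,i=6, bit26=1)
  nb ##..#: next=.  (t=4,i=1, bit25=0)
  nb ##...: next=#  (t=0,i=3, bit24=1)
  nb #.###: next=.  (t=6,i=7, bit23=0)
  nb #.##.: next=#  (t=0,i=1, bit22=1)
  nb #.#.#: next=#  (t=1,i=7, bit21=1)
  nb #.#..: next=#  (t=1,i=11, bit20=1)
  nb #..##: next=#  (t=4,i=12, bit19=1)
  nb #..#.: next=.  (t=4,i=2, bit18=0)
  nb #...#: next=.  (t=1,i=13, bit17=0)
  nb #....: next=#  (t=0,i=4, bit16=1)
  nb .####: next=.  (t=1,i=2, bit15=0)
  nb .###.: next=.  (t=7,i=2, bit14=0)
  nb .##.#: next=#  (t=5,i=5, bit13=1)
  nb .##..: next=#  (t=0,i=2, bit12=1)
  nb .#.##: next=.  (t=0,i=0, bit11=0)
  nb .#.#.: next=#  (t=1,i=8, bit10=1)
  nb .#..#: next=.  (t=4,i=11, bit9=0)
  nb .#...: next=.  (t=0,i=8, bit8=0)
  nb ..###: next=.  (t=1,i=1, bit7=0)
  nb ..##.: next=.  (t=3,i=12, bit6=0)
  nb ..#.#: next=.  (t=0,i=13, bit5=0)
  nb ..#..: next=#  (t=0,i=7, bit4=1)
  nb ...##: next=.  (t=1,i=0, bit3=0)
  nb ...#.: next=.  (t=0,i=6, bit2=0)
  nb ....#: next=#  (t=0,i=5, bit1=1)
  nb .....: next=.  (t=0,i=10, bit0=0)
  bits 00100101011110010011010000010010 = 628700178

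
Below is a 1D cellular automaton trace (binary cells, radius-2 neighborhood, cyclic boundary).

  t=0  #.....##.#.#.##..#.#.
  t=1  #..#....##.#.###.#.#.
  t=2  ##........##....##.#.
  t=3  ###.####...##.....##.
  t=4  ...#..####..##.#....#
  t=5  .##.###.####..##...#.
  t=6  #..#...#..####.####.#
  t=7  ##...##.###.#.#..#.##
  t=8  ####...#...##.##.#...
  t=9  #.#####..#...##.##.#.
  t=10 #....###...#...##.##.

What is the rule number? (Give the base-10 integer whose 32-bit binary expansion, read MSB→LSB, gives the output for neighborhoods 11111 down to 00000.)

1601835685

  #####|.  b31=0 t=9,i=4
  ####.|#  b30=1 t=3,i=6
  ###.#|.  b29=0 t=1,i=15
  ###..|#  b28=1 t=3,i=7
  ##.##|#  b27=1 t=3,i=3
  ##.#.|#  b26=1 t=0,i=8
  ##..#|#  b25=1 t=0,i=15
  ##...|#  b24=1 t=2,i=2
  #.###|.  b23=0 t=1,i=13
  #.##.|#  b22=1 t=0,i=13
  #.#.#|#  b21=1 t=0,i=9
  #.#..|#  b20=1 t=0,i=0
  #..##|#  b19=1 t=4,i=5
  #..#.|.  b18=0 t=0,i=16
  #...#|#  b17=1 t=3,i=9
  #....|.  b16=0 t=0,i=2
  .####|.  b15=0 t=3,i=5
  .###.|.  b14=0 t=1,i=14
  .##.#|.  b13=0 t=0,i=7
  .##..|#  b12=1 t=0,i=14
  .#.##|.  b11=0 t=0,i=12
  .#.#.|.  b10=0 t=0,i=10
  .#..#|#  b9=1 t=1,i=1
  .#...|.  b8=0 t=0,i=1
  ..###|#  b7=1 t=4,i=6
  ..##.|.  b6=0 t=0,i=6
  ..#.#|#  b5=1 t=0,i=17
  ..#..|.  b4=0 t=1,i=3
  ...##|.  b3=0 t=0,i=5
  ...#.|#  b2=1 t=4,i=2
  ....#|.  b1=0 t=0,i=4
  .....|#  b0=1 t=0,i=3
  bits 01011111011110100001001010100101 = 1601835685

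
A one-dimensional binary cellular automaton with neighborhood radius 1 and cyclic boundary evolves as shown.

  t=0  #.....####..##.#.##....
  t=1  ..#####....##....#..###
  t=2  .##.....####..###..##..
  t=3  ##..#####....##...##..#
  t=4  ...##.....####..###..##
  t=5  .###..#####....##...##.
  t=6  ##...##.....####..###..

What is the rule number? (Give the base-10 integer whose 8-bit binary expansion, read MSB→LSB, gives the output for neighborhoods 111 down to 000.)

  nb ###: next=.  (t=0,i=7, bit7=0)
  nb ##.: next=.  (t=0,i=9, bit6=0)
  nb #.#: next=.  (t=0,i=14, bit5=0)
  nb #..: next=.  (t=0,i=1, bit4=0)
  nb .##: next=#  (t=0,i=6, bit3=1)
  nb .#.: next=.  (t=0,i=0, bit2=0)
  nb ..#: next=#  (t=0,i=5, bit1=1)
  nb ...: next=#  (t=0,i=2, bit0=1)
  bits 00001011 = 11

11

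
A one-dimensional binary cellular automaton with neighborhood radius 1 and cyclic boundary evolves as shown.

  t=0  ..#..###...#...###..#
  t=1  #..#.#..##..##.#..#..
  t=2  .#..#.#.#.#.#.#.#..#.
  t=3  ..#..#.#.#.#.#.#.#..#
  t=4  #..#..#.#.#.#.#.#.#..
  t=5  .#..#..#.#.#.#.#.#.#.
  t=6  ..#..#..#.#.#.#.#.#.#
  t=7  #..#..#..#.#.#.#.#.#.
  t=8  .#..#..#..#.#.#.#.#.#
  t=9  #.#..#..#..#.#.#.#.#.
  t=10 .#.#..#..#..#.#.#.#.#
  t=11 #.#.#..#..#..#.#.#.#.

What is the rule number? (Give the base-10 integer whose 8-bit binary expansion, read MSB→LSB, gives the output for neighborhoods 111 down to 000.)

57

  [7] ### => .  t=0,i=6
  [6] ##. => .  t=0,i=7
  [5] #.# => #  t=1,i=4
  [4] #.. => #  t=0,i=0
  [3] .## => #  t=0,i=5
  [2] .#. => .  t=0,i=2
  [1] ..# => .  t=0,i=1
  [0] ... => #  t=0,i=9
  bits 00111001 = 57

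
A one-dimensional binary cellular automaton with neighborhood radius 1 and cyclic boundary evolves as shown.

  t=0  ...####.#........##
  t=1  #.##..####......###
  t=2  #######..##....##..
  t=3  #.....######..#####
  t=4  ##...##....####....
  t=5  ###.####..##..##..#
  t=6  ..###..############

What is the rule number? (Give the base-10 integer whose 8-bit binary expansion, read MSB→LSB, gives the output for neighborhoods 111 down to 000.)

126

  ###|.  b7=0 t=0,i=4
  ##.|#  b6=1 t=0,i=6
  #.#|#  b5=1 t=0,i=7
  #..|#  b4=1 t=0,i=0
  .##|#  b3=1 t=0,i=3
  .#.|#  b2=1 t=0,i=8
  ..#|#  b1=1 t=0,i=2
  ...|.  b0=0 t=0,i=1
  bits 01111110 = 126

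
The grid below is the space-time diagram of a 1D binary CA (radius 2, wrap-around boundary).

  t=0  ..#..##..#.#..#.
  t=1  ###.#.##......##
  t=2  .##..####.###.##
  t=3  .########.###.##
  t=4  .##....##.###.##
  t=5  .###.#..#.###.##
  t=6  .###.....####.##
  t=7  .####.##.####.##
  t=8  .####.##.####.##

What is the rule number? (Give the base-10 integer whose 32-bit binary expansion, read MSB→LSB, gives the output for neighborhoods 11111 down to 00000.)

  nb #####: next=.  (t=1,i=0, bit31=0)
  nb ####.: next=#  (t=1,i=1, bit30=1)
  nb ###.#: next=#  (t=1,i=2, bit29=1)
  nb ###..: next=#  (t=6,i=3, bit28=1)
  nb ##.##: next=.  (t=2,i=0, bit27=0)
  nb ##.#.: next=.  (t=1,i=3, bit26=0)
  nb ##..#: next=#  (t=0,i=7, bit25=1)
  nb ##...: next=#  (t=1,i=8, bit24=1)
  nb #.###: next=#  (t=2,i=10, bit23=1)
  nb #.##.: next=#  (t=1,i=6, bit22=1)
  nb #.#.#: next=.  (t=1,i=4, bit21=0)
  nb #.#..: next=.  (t=0,i=11, bit20=0)
  nb #..##: next=#  (t=0,i=4, bit19=1)
  nb #..#.: next=.  (t=0,i=8, bit18=0)
  nb #...#: next=#  (t=0,i=0, bit17=1)
  nb #....: next=.  (t=1,i=9, bit16=0)
  nb .####: next=#  (t=1,i=15, bit15=1)
  nb .###.: next=#  (t=2,i=11, bit14=1)
  nb .##.#: next=#  (t=2,i=15, bit13=1)
  nb .##..: next=#  (t=0,i=6, bit12=1)
  nb .#.##: next=#  (t=1,i=5, bit11=1)
  nb .#.#.: next=.  (t=0,i=10, bit10=0)
  nb .#..#: next=.  (t=0,i=3, bit9=0)
  nb .#...: next=#  (t=0,i=15, bit8=1)
  nb ..###: next=#  (t=1,i=14, bit7=1)
  nb ..##.: next=.  (t=0,i=5, bit6=0)
  nb ..#.#: next=.  (t=0,i=9, bit5=0)
  nb ..#..: next=#  (t=0,i=2, bit4=1)
  nb ...##: next=.  (t=1,i=13, bit3=0)
  nb ...#.: next=#  (t=0,i=1, bit2=1)
  nb ....#: next=#  (t=1,i=12, bit1=1)
  nb .....: next=#  (t=1,i=10, bit0=1)
  bits 01110011110010101111100110010111 = 1942682007

1942682007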